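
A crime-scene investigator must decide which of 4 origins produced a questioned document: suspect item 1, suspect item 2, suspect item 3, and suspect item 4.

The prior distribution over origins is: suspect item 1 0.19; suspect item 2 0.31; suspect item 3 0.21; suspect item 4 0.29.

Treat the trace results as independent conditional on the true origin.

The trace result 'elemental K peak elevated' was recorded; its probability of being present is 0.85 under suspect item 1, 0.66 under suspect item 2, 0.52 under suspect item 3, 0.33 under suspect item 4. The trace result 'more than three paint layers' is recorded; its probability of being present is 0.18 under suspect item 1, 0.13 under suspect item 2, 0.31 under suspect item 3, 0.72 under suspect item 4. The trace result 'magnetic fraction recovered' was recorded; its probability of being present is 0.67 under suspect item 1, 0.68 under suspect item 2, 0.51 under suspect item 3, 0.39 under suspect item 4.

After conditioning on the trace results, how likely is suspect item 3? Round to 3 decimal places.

0.211

By Bayes' rule with conditional independence, the unnormalized weight for each hypothesis is prior × ∏ likelihoods:
  suspect item 1: 0.19 × 0.85 × 0.18 × 0.67 = 0.019477
  suspect item 2: 0.31 × 0.66 × 0.13 × 0.68 = 0.018087
  suspect item 3: 0.21 × 0.52 × 0.31 × 0.51 = 0.017265
  suspect item 4: 0.29 × 0.33 × 0.72 × 0.39 = 0.026873
The unnormalized weights sum to 0.081701.
P(suspect item 3 | evidence) = 0.017265 / 0.081701 ≈ 0.211.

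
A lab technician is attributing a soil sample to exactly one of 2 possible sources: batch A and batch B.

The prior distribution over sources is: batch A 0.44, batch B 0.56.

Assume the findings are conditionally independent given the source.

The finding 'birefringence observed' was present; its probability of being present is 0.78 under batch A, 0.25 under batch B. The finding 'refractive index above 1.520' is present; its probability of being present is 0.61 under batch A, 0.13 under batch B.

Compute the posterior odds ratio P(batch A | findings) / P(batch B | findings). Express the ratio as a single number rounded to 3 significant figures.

11.5

Posterior odds equal prior odds times the likelihood ratio; only the two competing hypotheses matter.
  batch A: 0.44 × 0.78 × 0.61 = 0.20935
  batch B: 0.56 × 0.25 × 0.13 = 0.0182
Posterior odds = 0.20935 / 0.0182 ≈ 11.5.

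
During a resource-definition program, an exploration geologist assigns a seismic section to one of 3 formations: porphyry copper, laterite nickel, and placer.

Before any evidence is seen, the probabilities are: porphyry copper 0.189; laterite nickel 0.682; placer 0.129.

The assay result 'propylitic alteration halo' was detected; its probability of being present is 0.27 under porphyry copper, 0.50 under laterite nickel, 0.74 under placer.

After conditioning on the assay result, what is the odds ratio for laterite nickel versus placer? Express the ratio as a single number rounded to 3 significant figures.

3.57

The normalizing constant cancels in an odds ratio, so compute prior × likelihood for the two hypotheses only:
  laterite nickel: 0.682 × 0.50 = 0.341
  placer: 0.129 × 0.74 = 0.09546
Posterior odds = 0.341 / 0.09546 ≈ 3.57.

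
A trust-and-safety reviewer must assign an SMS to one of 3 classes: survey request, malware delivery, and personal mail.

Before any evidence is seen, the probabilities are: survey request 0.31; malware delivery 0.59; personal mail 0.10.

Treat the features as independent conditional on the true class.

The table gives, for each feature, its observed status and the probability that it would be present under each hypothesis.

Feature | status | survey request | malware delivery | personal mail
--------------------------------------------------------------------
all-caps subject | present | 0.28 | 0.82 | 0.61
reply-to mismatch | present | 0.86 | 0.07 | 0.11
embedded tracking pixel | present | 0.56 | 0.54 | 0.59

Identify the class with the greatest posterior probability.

survey request

For each hypothesis, the unnormalized posterior weight is prior × product of the feature likelihoods:
  survey request: 0.31 × 0.28 × 0.86 × 0.56 = 0.041803
  malware delivery: 0.59 × 0.82 × 0.07 × 0.54 = 0.018288
  personal mail: 0.10 × 0.61 × 0.11 × 0.59 = 0.0039589
Normalizing constant Z = 0.041803 + 0.018288 + 0.0039589 = 0.064049.
P(survey request | evidence) ≈ 0.041803 / 0.064049 ≈ 0.653
P(malware delivery | evidence) ≈ 0.018288 / 0.064049 ≈ 0.286
P(personal mail | evidence) ≈ 0.0039589 / 0.064049 ≈ 0.062
The largest is 0.653, so survey request is most probable.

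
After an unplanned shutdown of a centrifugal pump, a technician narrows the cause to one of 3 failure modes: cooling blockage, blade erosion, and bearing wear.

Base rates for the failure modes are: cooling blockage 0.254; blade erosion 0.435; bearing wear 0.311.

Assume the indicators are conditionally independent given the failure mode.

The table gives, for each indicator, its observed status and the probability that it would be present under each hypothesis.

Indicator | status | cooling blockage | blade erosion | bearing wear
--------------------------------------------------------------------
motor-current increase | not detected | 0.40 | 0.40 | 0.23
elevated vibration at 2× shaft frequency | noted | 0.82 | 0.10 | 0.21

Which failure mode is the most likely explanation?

For each hypothesis, the unnormalized posterior weight is prior × product of the indicator likelihoods (using 1 − P(present | H) for each absent indicator):
  cooling blockage: 0.254 × (1 − 0.40) × 0.82 = 0.12497
  blade erosion: 0.435 × (1 − 0.40) × 0.10 = 0.0261
  bearing wear: 0.311 × (1 − 0.23) × 0.21 = 0.050289
Normalizing constant Z = 0.12497 + 0.0261 + 0.050289 = 0.20136.
P(cooling blockage | evidence) ≈ 0.12497 / 0.20136 ≈ 0.621
P(blade erosion | evidence) ≈ 0.0261 / 0.20136 ≈ 0.130
P(bearing wear | evidence) ≈ 0.050289 / 0.20136 ≈ 0.250
The largest is 0.621, so cooling blockage is most probable.

cooling blockage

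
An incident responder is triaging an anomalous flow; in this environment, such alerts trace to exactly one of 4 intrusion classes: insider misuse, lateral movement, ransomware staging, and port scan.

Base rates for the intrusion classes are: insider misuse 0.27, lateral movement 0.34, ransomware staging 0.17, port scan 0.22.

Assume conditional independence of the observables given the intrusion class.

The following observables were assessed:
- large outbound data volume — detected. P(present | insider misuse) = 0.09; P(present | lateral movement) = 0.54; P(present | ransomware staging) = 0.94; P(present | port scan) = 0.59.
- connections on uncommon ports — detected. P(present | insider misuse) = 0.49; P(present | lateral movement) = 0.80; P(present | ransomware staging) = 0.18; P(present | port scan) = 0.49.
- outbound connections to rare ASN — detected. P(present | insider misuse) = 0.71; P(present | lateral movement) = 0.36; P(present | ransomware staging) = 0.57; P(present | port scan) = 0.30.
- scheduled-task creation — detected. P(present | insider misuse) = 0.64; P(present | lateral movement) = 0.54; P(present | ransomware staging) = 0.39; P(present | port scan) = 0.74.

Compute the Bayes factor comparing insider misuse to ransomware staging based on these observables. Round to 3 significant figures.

Joint likelihood of the observable pattern under each hypothesis:
  insider misuse: 0.09 × 0.49 × 0.71 × 0.64 = 0.020039
  ransomware staging: 0.94 × 0.18 × 0.57 × 0.39 = 0.037613
Bayes factor = 0.020039 / 0.037613 ≈ 0.533

0.533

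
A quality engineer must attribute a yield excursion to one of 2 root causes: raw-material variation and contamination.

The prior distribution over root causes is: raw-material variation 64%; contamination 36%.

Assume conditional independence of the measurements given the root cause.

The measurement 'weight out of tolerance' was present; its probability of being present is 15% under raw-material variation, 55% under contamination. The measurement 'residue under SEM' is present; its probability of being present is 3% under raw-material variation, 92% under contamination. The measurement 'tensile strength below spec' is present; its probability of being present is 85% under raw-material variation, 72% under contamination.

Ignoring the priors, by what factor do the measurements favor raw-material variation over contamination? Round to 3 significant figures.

0.0105

Joint likelihood of the measurement pattern under each hypothesis:
  raw-material variation: 0.15 × 0.03 × 0.85 = 0.003825
  contamination: 0.55 × 0.92 × 0.72 = 0.36432
Bayes factor = 0.003825 / 0.36432 ≈ 0.0105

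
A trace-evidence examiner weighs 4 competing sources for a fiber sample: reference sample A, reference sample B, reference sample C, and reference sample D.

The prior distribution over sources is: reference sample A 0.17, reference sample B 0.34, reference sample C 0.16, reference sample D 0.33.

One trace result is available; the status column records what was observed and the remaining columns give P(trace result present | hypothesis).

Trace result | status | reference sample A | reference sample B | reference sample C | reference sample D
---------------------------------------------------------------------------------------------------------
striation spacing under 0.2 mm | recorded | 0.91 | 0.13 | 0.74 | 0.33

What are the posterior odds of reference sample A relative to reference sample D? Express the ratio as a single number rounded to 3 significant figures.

The normalizing constant cancels in an odds ratio, so compute prior × likelihood for the two hypotheses only:
  reference sample A: 0.17 × 0.91 = 0.1547
  reference sample D: 0.33 × 0.33 = 0.1089
Odds(reference sample A : reference sample D) = 0.1547 / 0.1089 ≈ 1.42.

1.42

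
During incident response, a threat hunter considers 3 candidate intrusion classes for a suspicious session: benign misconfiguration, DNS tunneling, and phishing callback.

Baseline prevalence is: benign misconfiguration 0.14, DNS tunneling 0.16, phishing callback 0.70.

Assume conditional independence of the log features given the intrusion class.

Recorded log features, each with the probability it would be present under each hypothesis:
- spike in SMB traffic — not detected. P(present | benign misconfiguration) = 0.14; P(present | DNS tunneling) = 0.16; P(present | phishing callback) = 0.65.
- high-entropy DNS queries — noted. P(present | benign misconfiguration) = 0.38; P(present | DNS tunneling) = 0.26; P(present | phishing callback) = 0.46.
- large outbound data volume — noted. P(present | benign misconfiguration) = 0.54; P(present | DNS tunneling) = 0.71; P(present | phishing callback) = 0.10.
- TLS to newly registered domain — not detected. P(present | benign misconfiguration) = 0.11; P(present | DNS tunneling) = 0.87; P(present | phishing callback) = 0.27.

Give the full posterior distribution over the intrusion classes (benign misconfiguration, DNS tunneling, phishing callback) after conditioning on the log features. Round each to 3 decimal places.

For each hypothesis, the unnormalized posterior weight is prior × product of the log feature likelihoods (using 1 − P(present | H) for each absent log feature):
  benign misconfiguration: 0.14 × (1 − 0.14) × 0.38 × 0.54 × (1 − 0.11) = 0.021988
  DNS tunneling: 0.16 × (1 − 0.16) × 0.26 × 0.71 × (1 − 0.87) = 0.0032253
  phishing callback: 0.70 × (1 − 0.65) × 0.46 × 0.10 × (1 − 0.27) = 0.0082271
Marginal likelihood of the evidence = 0.033441.
P(benign misconfiguration | evidence) = 0.021988 / 0.033441 ≈ 0.658
P(DNS tunneling | evidence) = 0.0032253 / 0.033441 ≈ 0.096
P(phishing callback | evidence) = 0.0082271 / 0.033441 ≈ 0.246

0.658, 0.096, 0.246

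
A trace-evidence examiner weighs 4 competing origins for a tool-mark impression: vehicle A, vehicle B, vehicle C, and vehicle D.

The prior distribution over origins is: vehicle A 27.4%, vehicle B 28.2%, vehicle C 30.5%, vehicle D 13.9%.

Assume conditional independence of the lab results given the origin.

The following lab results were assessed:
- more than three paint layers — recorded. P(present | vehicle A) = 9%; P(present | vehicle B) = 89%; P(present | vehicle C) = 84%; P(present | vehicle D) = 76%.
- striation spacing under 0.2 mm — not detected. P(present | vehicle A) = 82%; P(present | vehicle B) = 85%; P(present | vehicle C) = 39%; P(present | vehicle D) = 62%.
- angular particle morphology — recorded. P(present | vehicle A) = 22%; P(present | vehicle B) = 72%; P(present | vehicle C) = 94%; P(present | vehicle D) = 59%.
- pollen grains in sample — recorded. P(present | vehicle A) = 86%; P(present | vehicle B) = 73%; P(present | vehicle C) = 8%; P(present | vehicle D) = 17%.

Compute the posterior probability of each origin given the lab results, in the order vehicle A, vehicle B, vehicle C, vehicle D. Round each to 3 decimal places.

0.023, 0.544, 0.323, 0.111

By Bayes' rule with conditional independence, the unnormalized weight for each hypothesis is prior × ∏ likelihoods (using 1 − P(present | H) for each absent lab result):
  vehicle A: 0.274 × 0.09 × (1 − 0.82) × 0.22 × 0.86 = 0.00083982
  vehicle B: 0.282 × 0.89 × (1 − 0.85) × 0.72 × 0.73 = 0.019787
  vehicle C: 0.305 × 0.84 × (1 − 0.39) × 0.94 × 0.08 = 0.011752
  vehicle D: 0.139 × 0.76 × (1 − 0.62) × 0.59 × 0.17 = 0.0040264
The unnormalized weights sum to 0.036406.
P(vehicle A | evidence) = 0.00083982 / 0.036406 ≈ 0.023
P(vehicle B | evidence) = 0.019787 / 0.036406 ≈ 0.544
P(vehicle C | evidence) = 0.011752 / 0.036406 ≈ 0.323
P(vehicle D | evidence) = 0.0040264 / 0.036406 ≈ 0.111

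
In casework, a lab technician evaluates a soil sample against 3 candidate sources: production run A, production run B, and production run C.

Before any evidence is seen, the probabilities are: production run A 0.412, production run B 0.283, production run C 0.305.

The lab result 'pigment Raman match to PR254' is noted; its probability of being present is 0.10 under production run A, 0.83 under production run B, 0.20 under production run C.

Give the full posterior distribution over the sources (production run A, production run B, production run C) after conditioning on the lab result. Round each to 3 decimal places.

For each hypothesis, the unnormalized posterior weight is prior × likelihood:
  production run A: 0.412 × 0.10 = 0.0412
  production run B: 0.283 × 0.83 = 0.23489
  production run C: 0.305 × 0.20 = 0.061
Marginal likelihood of the evidence = 0.33709.
P(production run A | evidence) = 0.0412 / 0.33709 ≈ 0.122
P(production run B | evidence) = 0.23489 / 0.33709 ≈ 0.697
P(production run C | evidence) = 0.061 / 0.33709 ≈ 0.181

0.122, 0.697, 0.181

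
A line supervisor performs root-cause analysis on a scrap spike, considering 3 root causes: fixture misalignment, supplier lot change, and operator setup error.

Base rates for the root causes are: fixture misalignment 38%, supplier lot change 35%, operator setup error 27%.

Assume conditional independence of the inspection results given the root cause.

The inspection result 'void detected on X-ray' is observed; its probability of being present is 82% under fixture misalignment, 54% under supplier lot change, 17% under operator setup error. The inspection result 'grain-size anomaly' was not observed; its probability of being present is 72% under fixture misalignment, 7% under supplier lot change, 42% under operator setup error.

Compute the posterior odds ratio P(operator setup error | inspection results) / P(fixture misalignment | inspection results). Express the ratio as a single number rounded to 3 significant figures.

The normalizing constant cancels in an odds ratio, so compute prior × likelihood for the two hypotheses only (using 1 − P(present | H) for each absent inspection result):
  operator setup error: 0.27 × 0.17 × (1 − 0.42) = 0.026622
  fixture misalignment: 0.38 × 0.82 × (1 − 0.72) = 0.087248
Posterior odds = 0.026622 / 0.087248 ≈ 0.305.

0.305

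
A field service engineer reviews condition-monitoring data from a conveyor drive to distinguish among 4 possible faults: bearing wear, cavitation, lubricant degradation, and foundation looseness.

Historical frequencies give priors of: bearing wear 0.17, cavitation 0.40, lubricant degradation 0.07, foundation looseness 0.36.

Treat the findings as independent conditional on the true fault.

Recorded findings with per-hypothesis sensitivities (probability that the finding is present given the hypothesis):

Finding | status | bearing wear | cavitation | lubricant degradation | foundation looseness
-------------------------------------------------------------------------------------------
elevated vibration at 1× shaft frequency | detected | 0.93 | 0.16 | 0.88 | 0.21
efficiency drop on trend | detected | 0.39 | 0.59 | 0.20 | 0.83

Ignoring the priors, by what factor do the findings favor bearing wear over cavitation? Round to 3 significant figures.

Joint likelihood of the evidence pattern under each hypothesis:
  bearing wear: 0.93 × 0.39 = 0.3627
  cavitation: 0.16 × 0.59 = 0.0944
Bayes factor = 0.3627 / 0.0944 ≈ 3.84

3.84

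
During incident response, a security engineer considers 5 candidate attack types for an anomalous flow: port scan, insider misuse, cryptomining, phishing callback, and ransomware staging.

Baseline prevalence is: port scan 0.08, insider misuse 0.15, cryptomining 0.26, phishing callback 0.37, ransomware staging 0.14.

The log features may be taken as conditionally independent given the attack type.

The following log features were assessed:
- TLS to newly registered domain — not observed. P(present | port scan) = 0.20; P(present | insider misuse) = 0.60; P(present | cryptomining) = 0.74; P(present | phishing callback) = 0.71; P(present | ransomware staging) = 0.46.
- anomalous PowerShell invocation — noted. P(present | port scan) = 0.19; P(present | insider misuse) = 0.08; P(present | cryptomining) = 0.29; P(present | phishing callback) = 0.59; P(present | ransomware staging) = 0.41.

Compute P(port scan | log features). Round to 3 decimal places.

For each hypothesis, the unnormalized posterior weight is prior × product of the log feature likelihoods (using 1 − P(present | H) for each absent log feature):
  port scan: 0.08 × (1 − 0.20) × 0.19 = 0.01216
  insider misuse: 0.15 × (1 − 0.60) × 0.08 = 0.0048
  cryptomining: 0.26 × (1 − 0.74) × 0.29 = 0.019604
  phishing callback: 0.37 × (1 − 0.71) × 0.59 = 0.063307
  ransomware staging: 0.14 × (1 − 0.46) × 0.41 = 0.030996
Normalizing constant Z = 0.01216 + 0.0048 + 0.019604 + 0.063307 + 0.030996 = 0.13087.
P(port scan | evidence) = 0.01216 / 0.13087 ≈ 0.093.

0.093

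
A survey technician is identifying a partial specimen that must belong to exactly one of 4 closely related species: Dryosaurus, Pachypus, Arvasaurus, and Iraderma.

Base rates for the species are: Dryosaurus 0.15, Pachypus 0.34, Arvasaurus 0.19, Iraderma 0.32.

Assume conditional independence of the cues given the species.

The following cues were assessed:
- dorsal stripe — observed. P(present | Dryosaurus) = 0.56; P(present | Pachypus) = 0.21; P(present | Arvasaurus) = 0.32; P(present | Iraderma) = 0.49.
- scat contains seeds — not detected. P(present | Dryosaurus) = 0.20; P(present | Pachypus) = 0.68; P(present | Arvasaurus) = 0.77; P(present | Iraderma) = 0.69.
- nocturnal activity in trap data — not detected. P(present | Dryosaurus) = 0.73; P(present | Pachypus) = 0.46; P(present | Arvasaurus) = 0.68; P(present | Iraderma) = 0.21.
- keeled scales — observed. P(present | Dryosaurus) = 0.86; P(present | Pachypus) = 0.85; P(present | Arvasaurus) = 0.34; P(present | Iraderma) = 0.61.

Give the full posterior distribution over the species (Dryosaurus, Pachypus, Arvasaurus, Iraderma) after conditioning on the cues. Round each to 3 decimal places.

0.306, 0.205, 0.030, 0.459

Multiply each prior by the joint likelihood of the cue pattern (using 1 − P(present | H) for each absent cue):
  Dryosaurus: 0.15 × 0.56 × (1 − 0.20) × (1 − 0.73) × 0.86 = 0.015604
  Pachypus: 0.34 × 0.21 × (1 − 0.68) × (1 − 0.46) × 0.85 = 0.010487
  Arvasaurus: 0.19 × 0.32 × (1 − 0.77) × (1 − 0.68) × 0.34 = 0.0015215
  Iraderma: 0.32 × 0.49 × (1 − 0.69) × (1 − 0.21) × 0.61 = 0.023424
The unnormalized weights sum to 0.051037.
P(Dryosaurus | evidence) = 0.015604 / 0.051037 ≈ 0.306
P(Pachypus | evidence) = 0.010487 / 0.051037 ≈ 0.205
P(Arvasaurus | evidence) = 0.0015215 / 0.051037 ≈ 0.030
P(Iraderma | evidence) = 0.023424 / 0.051037 ≈ 0.459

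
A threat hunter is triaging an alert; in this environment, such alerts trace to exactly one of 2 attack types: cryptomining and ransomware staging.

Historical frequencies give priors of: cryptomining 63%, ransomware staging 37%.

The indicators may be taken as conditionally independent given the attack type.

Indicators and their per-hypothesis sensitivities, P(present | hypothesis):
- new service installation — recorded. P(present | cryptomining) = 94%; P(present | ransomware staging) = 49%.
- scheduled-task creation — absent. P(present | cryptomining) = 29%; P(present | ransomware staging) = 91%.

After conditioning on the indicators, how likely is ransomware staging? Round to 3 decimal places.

For each hypothesis, the unnormalized posterior weight is prior × product of the indicator likelihoods (using 1 − P(present | H) for each absent indicator):
  cryptomining: 0.63 × 0.94 × (1 − 0.29) = 0.42046
  ransomware staging: 0.37 × 0.49 × (1 − 0.91) = 0.016317
Normalizing constant Z = 0.42046 + 0.016317 = 0.43678.
P(ransomware staging | evidence) = 0.016317 / 0.43678 ≈ 0.037.

0.037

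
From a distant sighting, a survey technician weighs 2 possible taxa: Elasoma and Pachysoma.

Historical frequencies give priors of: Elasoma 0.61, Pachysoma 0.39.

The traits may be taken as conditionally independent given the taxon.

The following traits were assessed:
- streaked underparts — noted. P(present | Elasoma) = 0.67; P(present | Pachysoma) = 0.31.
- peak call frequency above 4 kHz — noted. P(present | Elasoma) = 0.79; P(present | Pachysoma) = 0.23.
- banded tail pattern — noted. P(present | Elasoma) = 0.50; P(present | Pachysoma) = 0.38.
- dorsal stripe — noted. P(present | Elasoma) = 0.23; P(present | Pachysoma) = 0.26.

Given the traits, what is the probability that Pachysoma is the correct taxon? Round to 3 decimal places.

By Bayes' rule with conditional independence, the unnormalized weight for each hypothesis is prior × ∏ likelihoods:
  Elasoma: 0.61 × 0.67 × 0.79 × 0.50 × 0.23 = 0.03713
  Pachysoma: 0.39 × 0.31 × 0.23 × 0.38 × 0.26 = 0.0027473
Normalizing constant Z = 0.03713 + 0.0027473 = 0.039878.
P(Pachysoma | evidence) = 0.0027473 / 0.039878 ≈ 0.069.

0.069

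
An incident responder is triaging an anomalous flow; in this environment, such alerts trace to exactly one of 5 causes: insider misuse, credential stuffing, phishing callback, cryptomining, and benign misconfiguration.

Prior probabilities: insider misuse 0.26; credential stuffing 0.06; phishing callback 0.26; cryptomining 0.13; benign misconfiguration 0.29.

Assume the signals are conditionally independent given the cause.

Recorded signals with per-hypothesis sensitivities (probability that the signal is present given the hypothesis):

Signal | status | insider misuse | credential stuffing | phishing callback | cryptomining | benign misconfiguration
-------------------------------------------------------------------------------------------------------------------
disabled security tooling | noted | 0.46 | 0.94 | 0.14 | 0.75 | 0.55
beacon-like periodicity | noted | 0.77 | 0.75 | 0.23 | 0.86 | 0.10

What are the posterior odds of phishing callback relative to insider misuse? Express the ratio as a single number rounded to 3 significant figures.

0.0909

Unnormalized posterior weight (prior times the signal likelihoods) for each of the two hypotheses:
  phishing callback: 0.26 × 0.14 × 0.23 = 0.008372
  insider misuse: 0.26 × 0.46 × 0.77 = 0.092092
Posterior odds = 0.008372 / 0.092092 ≈ 0.0909.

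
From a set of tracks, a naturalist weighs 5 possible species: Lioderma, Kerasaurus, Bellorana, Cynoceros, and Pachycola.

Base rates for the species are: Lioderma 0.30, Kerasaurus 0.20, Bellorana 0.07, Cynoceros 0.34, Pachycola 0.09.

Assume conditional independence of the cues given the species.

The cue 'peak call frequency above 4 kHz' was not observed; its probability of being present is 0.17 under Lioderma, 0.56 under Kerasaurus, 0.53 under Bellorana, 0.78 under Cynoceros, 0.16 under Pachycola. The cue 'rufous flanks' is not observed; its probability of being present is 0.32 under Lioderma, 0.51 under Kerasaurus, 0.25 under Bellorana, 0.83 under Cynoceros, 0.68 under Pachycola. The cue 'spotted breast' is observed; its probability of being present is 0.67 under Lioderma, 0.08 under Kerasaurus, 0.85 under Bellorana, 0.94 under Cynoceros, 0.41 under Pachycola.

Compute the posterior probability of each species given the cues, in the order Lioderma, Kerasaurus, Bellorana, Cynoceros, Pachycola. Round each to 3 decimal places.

0.710, 0.022, 0.131, 0.075, 0.062

For each hypothesis, the unnormalized posterior weight is prior × product of the cue likelihoods (using 1 − P(present | H) for each absent cue):
  Lioderma: 0.30 × (1 − 0.17) × (1 − 0.32) × 0.67 = 0.11344
  Kerasaurus: 0.20 × (1 − 0.56) × (1 − 0.51) × 0.08 = 0.0034496
  Bellorana: 0.07 × (1 − 0.53) × (1 − 0.25) × 0.85 = 0.020974
  Cynoceros: 0.34 × (1 − 0.78) × (1 − 0.83) × 0.94 = 0.011953
  Pachycola: 0.09 × (1 − 0.16) × (1 − 0.68) × 0.41 = 0.0099187
Normalizing constant Z = 0.11344 + 0.0034496 + 0.020974 + 0.011953 + 0.0099187 = 0.15974.
P(Lioderma | evidence) = 0.11344 / 0.15974 ≈ 0.710
P(Kerasaurus | evidence) = 0.0034496 / 0.15974 ≈ 0.022
P(Bellorana | evidence) = 0.020974 / 0.15974 ≈ 0.131
P(Cynoceros | evidence) = 0.011953 / 0.15974 ≈ 0.075
P(Pachycola | evidence) = 0.0099187 / 0.15974 ≈ 0.062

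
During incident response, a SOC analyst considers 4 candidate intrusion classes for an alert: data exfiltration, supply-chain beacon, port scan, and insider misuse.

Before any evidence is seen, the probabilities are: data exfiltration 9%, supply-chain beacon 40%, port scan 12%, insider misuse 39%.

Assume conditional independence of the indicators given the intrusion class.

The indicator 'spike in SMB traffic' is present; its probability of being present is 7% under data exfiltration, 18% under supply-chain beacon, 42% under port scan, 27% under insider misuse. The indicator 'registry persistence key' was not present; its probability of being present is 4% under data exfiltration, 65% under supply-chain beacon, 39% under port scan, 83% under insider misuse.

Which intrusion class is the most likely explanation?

By Bayes' rule with conditional independence, the unnormalized weight for each hypothesis is prior × ∏ likelihoods (using 1 − P(present | H) for each absent indicator):
  data exfiltration: 0.09 × 0.07 × (1 − 0.04) = 0.006048
  supply-chain beacon: 0.40 × 0.18 × (1 − 0.65) = 0.0252
  port scan: 0.12 × 0.42 × (1 − 0.39) = 0.030744
  insider misuse: 0.39 × 0.27 × (1 − 0.83) = 0.017901
The unnormalized weights sum to 0.079893.
P(data exfiltration | evidence) ≈ 0.006048 / 0.079893 ≈ 0.076
P(supply-chain beacon | evidence) ≈ 0.0252 / 0.079893 ≈ 0.315
P(port scan | evidence) ≈ 0.030744 / 0.079893 ≈ 0.385
P(insider misuse | evidence) ≈ 0.017901 / 0.079893 ≈ 0.224
The largest is 0.385, so port scan is most probable.

port scan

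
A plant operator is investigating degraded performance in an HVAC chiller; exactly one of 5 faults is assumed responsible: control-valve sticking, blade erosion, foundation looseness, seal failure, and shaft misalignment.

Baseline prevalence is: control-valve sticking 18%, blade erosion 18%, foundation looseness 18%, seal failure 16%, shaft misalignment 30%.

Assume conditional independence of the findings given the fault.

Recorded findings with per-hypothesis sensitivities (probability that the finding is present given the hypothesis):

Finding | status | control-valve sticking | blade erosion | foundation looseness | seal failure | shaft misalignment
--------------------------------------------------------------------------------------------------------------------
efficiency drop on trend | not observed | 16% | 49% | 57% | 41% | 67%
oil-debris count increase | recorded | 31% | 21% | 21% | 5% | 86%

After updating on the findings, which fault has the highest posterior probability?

shaft misalignment

Multiply each prior by the joint likelihood of the evidence pattern (using 1 − P(present | H) for each absent finding):
  control-valve sticking: 0.18 × (1 − 0.16) × 0.31 = 0.046872
  blade erosion: 0.18 × (1 − 0.49) × 0.21 = 0.019278
  foundation looseness: 0.18 × (1 − 0.57) × 0.21 = 0.016254
  seal failure: 0.16 × (1 − 0.41) × 0.05 = 0.00472
  shaft misalignment: 0.30 × (1 − 0.67) × 0.86 = 0.08514
Marginal likelihood of the evidence = 0.17226.
P(control-valve sticking | evidence) ≈ 0.046872 / 0.17226 ≈ 0.272
P(blade erosion | evidence) ≈ 0.019278 / 0.17226 ≈ 0.112
P(foundation looseness | evidence) ≈ 0.016254 / 0.17226 ≈ 0.094
P(seal failure | evidence) ≈ 0.00472 / 0.17226 ≈ 0.027
P(shaft misalignment | evidence) ≈ 0.08514 / 0.17226 ≈ 0.494
The largest is 0.494, so shaft misalignment is most probable.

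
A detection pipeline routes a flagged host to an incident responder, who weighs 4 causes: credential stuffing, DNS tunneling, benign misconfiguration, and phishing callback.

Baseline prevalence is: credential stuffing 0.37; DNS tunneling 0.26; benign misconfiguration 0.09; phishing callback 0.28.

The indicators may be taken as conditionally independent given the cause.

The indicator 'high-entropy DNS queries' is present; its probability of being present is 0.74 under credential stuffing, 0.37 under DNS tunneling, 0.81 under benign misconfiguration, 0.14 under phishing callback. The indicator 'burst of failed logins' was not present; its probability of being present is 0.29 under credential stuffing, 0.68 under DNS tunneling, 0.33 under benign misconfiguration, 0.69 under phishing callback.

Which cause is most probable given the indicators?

credential stuffing

By Bayes' rule with conditional independence, the unnormalized weight for each hypothesis is prior × ∏ likelihoods (using 1 − P(present | H) for each absent indicator):
  credential stuffing: 0.37 × 0.74 × (1 − 0.29) = 0.1944
  DNS tunneling: 0.26 × 0.37 × (1 − 0.68) = 0.030784
  benign misconfiguration: 0.09 × 0.81 × (1 − 0.33) = 0.048843
  phishing callback: 0.28 × 0.14 × (1 − 0.69) = 0.012152
Normalizing constant Z = 0.1944 + 0.030784 + 0.048843 + 0.012152 = 0.28618.
P(credential stuffing | evidence) ≈ 0.1944 / 0.28618 ≈ 0.679
P(DNS tunneling | evidence) ≈ 0.030784 / 0.28618 ≈ 0.108
P(benign misconfiguration | evidence) ≈ 0.048843 / 0.28618 ≈ 0.171
P(phishing callback | evidence) ≈ 0.012152 / 0.28618 ≈ 0.042
The largest is 0.679, so credential stuffing is most probable.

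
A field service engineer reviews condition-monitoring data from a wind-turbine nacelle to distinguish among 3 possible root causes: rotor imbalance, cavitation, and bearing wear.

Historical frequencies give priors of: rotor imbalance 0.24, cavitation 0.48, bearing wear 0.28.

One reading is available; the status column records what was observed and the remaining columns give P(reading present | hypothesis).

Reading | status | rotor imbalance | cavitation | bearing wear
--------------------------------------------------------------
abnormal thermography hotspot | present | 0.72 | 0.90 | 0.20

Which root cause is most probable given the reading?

By Bayes' rule, the unnormalized weight for each hypothesis is prior × likelihood:
  rotor imbalance: 0.24 × 0.72 = 0.1728
  cavitation: 0.48 × 0.90 = 0.432
  bearing wear: 0.28 × 0.20 = 0.056
The unnormalized weights sum to 0.6608.
P(rotor imbalance | evidence) ≈ 0.1728 / 0.6608 ≈ 0.262
P(cavitation | evidence) ≈ 0.432 / 0.6608 ≈ 0.654
P(bearing wear | evidence) ≈ 0.056 / 0.6608 ≈ 0.085
The largest is 0.654, so cavitation is most probable.

cavitation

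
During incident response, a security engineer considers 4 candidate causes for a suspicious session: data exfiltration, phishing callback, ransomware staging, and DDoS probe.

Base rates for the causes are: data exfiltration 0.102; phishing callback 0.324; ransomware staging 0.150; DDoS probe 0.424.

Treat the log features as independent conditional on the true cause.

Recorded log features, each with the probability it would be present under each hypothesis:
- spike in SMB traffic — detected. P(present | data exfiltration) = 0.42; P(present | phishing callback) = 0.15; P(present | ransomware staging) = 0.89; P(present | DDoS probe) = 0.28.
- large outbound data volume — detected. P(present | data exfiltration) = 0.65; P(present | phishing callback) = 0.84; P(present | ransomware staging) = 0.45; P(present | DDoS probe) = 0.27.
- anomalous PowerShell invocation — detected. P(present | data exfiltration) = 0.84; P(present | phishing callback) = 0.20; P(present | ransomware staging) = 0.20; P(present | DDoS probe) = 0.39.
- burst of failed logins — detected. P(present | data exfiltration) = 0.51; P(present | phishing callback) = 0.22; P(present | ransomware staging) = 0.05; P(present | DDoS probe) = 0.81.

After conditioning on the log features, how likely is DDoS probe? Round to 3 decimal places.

By Bayes' rule with conditional independence, the unnormalized weight for each hypothesis is prior × ∏ likelihoods:
  data exfiltration: 0.102 × 0.42 × 0.65 × 0.84 × 0.51 = 0.011929
  phishing callback: 0.324 × 0.15 × 0.84 × 0.20 × 0.22 = 0.0017963
  ransomware staging: 0.150 × 0.89 × 0.45 × 0.20 × 0.05 = 0.00060075
  DDoS probe: 0.424 × 0.28 × 0.27 × 0.39 × 0.81 = 0.010126
Normalizing constant Z = 0.011929 + 0.0017963 + 0.00060075 + 0.010126 = 0.024452.
P(DDoS probe | evidence) = 0.010126 / 0.024452 ≈ 0.414.

0.414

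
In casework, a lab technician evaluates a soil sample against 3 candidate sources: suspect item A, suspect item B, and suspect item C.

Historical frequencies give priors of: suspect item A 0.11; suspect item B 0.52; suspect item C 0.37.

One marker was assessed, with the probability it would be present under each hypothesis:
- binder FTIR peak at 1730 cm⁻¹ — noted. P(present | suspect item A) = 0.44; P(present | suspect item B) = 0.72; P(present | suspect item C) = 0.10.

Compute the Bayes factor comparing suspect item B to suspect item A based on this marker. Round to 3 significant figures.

1.64

Likelihood of this marker under each hypothesis:
  suspect item B: 0.72
  suspect item A: 0.44
Bayes factor = 0.72 / 0.44 ≈ 1.64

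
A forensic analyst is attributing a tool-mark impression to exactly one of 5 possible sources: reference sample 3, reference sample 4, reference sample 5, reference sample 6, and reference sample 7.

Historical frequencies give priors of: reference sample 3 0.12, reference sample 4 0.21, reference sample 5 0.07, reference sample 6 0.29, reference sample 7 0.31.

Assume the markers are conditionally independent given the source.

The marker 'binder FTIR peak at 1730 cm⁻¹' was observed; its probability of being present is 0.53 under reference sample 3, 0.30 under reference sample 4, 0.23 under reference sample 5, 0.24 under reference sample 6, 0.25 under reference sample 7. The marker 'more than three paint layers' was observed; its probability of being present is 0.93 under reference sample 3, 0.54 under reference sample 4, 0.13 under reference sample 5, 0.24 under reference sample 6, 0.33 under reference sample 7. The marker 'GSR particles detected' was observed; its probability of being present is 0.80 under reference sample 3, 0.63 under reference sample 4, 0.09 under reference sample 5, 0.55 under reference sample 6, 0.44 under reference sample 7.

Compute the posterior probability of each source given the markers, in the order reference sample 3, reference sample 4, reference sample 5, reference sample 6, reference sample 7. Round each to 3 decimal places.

For each hypothesis, the unnormalized posterior weight is prior × product of the marker likelihoods:
  reference sample 3: 0.12 × 0.53 × 0.93 × 0.80 = 0.047318
  reference sample 4: 0.21 × 0.30 × 0.54 × 0.63 = 0.021433
  reference sample 5: 0.07 × 0.23 × 0.13 × 0.09 = 0.00018837
  reference sample 6: 0.29 × 0.24 × 0.24 × 0.55 = 0.0091872
  reference sample 7: 0.31 × 0.25 × 0.33 × 0.44 = 0.011253
Normalizing constant Z = 0.047318 + 0.021433 + 0.00018837 + 0.0091872 + 0.011253 = 0.08938.
P(reference sample 3 | evidence) = 0.047318 / 0.08938 ≈ 0.529
P(reference sample 4 | evidence) = 0.021433 / 0.08938 ≈ 0.240
P(reference sample 5 | evidence) = 0.00018837 / 0.08938 ≈ 0.002
P(reference sample 6 | evidence) = 0.0091872 / 0.08938 ≈ 0.103
P(reference sample 7 | evidence) = 0.011253 / 0.08938 ≈ 0.126

0.529, 0.240, 0.002, 0.103, 0.126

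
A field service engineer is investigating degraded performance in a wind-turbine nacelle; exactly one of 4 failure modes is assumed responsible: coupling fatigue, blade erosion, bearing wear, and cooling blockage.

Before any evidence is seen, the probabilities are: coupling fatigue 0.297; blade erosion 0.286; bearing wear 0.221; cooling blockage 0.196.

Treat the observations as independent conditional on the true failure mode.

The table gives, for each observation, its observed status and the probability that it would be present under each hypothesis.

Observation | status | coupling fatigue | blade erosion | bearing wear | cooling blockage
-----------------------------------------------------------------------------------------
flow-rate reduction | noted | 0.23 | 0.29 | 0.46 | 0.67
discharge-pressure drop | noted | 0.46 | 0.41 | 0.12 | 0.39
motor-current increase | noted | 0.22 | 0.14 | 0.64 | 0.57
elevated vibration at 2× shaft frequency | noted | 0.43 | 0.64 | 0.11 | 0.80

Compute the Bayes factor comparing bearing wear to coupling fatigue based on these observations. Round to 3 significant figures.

0.388

Take the product of per-observation likelihoods under each hypothesis, then divide.
  bearing wear: 0.46 × 0.12 × 0.64 × 0.11 = 0.0038861
  coupling fatigue: 0.23 × 0.46 × 0.22 × 0.43 = 0.010009
Bayes factor = 0.0038861 / 0.010009 ≈ 0.388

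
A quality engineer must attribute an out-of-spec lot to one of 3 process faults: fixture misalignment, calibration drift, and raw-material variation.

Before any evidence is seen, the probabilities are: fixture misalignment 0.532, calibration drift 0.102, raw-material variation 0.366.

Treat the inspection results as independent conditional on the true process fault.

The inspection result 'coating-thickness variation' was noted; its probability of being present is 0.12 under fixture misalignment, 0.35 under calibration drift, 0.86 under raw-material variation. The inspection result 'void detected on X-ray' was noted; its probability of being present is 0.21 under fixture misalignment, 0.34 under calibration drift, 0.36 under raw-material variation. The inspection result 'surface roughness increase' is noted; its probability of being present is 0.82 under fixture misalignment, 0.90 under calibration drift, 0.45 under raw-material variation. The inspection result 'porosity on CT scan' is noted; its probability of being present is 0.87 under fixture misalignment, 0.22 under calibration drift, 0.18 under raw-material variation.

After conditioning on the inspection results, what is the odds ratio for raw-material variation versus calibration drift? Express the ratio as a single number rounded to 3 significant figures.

Unnormalized posterior weight (prior times the inspection result likelihoods) for each of the two hypotheses:
  raw-material variation: 0.366 × 0.86 × 0.36 × 0.45 × 0.18 = 0.0091784
  calibration drift: 0.102 × 0.35 × 0.34 × 0.90 × 0.22 = 0.0024033
Odds(raw-material variation : calibration drift) = 0.0091784 / 0.0024033 ≈ 3.82.

3.82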